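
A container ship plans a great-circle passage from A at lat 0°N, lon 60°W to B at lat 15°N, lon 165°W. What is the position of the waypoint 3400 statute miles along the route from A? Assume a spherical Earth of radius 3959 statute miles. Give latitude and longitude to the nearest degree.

The haversine formula gives a central angle δ ≈ 1.823 rad (104.5°) between the endpoints. The total great-circle distance is δ·R ≈ 1.823 × 3959 ≈ 7219 mi, so the target fraction is f = 3400/7219 ≈ 0.471.
Interpolate at f ≈ 0.471 with slerp weights a = sin((1−f)δ)/sin δ ≈ 0.849, b = sin(fδ)/sin δ ≈ 0.782.
p = a·p₁ + b·p₂ ≈ (-0.305, -0.931, 0.202); φ = arcsin(p_z) ≈ 11.68°, λ = atan2(p_y, p_x) ≈ -108.15°.

≈ lat 12°N, lon 108°W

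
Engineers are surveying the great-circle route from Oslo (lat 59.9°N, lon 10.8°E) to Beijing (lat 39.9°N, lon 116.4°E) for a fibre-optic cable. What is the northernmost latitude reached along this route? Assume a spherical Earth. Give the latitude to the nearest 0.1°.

The great circle lies in the plane with unit normal n̂ = (p₁ × p₂)/|p₁ × p₂|.
Here n̂_z ≈ +0.415; the vertex latitude is φ_max = arccos|n̂_z| ≈ 65.5°.
Check via Clairaut: cos φ_max = |cos φ₁| · sin C = cos(59.9°)·sin(55.9°) ≈ 0.415, again giving ≈ 65.5°.

≈ 65.5°N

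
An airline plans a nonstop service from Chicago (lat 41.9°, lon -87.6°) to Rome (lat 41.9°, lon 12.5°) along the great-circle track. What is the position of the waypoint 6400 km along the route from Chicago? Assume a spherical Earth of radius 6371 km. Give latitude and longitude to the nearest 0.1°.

≈ lat 48.6°, lon -1.8°

Write both endpoints as unit vectors p₁, p₂ with components (cos φ cos λ, cos φ sin λ, sin φ).
The central angle between the endpoints is δ = arccos(p₁·p₂) ≈ 1.214 rad (69.6°). The total great-circle distance is δ·R ≈ 1.214 × 6371 ≈ 7737 km, so the target fraction is f = 6400/7737 ≈ 0.827.
Interpolate at f ≈ 0.827 with slerp weights a = sin((1−f)δ)/sin δ ≈ 0.222, b = sin(fδ)/sin δ ≈ 0.900.
p = a·p₁ + b·p₂ ≈ (0.661, -0.020, 0.750); φ = arcsin(p_z) ≈ 48.58°, λ = atan2(p_y, p_x) ≈ -1.76°.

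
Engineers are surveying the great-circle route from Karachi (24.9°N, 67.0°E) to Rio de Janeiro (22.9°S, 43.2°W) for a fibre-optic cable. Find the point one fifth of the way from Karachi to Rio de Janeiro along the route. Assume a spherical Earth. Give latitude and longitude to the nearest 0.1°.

≈ 17.3°N, 43.2°E

Write both endpoints as unit vectors p₁, p₂ with components (cos φ cos λ, cos φ sin λ, sin φ).
The central angle between the endpoints is δ = arccos(p₁·p₂) ≈ 2.040 rad (116.9°).
Interpolate at f = 1/5 with slerp weights a = sin((1−f)δ)/sin δ ≈ 1.119, b = sin(fδ)/sin δ ≈ 0.445.
p = a·p₁ + b·p₂ ≈ (0.695, 0.654, 0.298); φ = arcsin(p_z) ≈ 17.34°, λ = atan2(p_y, p_x) ≈ 43.24°.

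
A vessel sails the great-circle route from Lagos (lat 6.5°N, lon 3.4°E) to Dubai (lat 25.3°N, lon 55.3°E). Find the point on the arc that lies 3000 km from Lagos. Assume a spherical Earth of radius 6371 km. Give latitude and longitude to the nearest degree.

Write both endpoints as unit vectors p₁, p₂ with components (cos φ cos λ, cos φ sin λ, sin φ).
The central angle between the endpoints is δ = arccos(p₁·p₂) ≈ 0.924 rad (52.9°). The total great-circle distance is δ·R ≈ 0.924 × 6371 ≈ 5887 km, so the target fraction is f = 3000/5887 ≈ 0.510.
Interpolate at f ≈ 0.510 with slerp weights a = sin((1−f)δ)/sin δ ≈ 0.549, b = sin(fδ)/sin δ ≈ 0.569.
p = a·p₁ + b·p₂ ≈ (0.837, 0.455, 0.305); φ = arcsin(p_z) ≈ 17.76°, λ = atan2(p_y, p_x) ≈ 28.53°.

≈ lat 18°N, lon 29°E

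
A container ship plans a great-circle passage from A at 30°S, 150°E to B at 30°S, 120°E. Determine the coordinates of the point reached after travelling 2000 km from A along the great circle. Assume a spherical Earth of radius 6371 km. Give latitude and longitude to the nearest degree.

Convert each endpoint to a unit vector on the sphere (x = cos φ cos λ, y = cos φ sin λ, z = sin φ).
The central angle between the endpoints is δ = arccos(p₁·p₂) ≈ 0.452 rad (25.9°). The total great-circle distance is δ·R ≈ 0.452 × 6371 ≈ 2881 km, so the target fraction is f = 2000/2881 ≈ 0.694.
Interpolate at f ≈ 0.694 with slerp weights a = sin((1−f)δ)/sin δ ≈ 0.315, b = sin(fδ)/sin δ ≈ 0.707.
p = a·p₁ + b·p₂ ≈ (-0.543, 0.667, -0.511); φ = arcsin(p_z) ≈ -30.74°, λ = atan2(p_y, p_x) ≈ 129.14°.

≈ 31°S, 129°E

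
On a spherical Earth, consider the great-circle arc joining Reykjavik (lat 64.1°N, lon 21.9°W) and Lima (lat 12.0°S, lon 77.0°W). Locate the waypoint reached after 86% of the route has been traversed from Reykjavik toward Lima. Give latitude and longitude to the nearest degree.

Convert each endpoint to a unit vector on the sphere (x = cos φ cos λ, y = cos φ sin λ, z = sin φ).
The central angle between the endpoints is δ = arccos(p₁·p₂) ≈ 1.513 rad (86.7°).
Interpolate at f = 0.86 with slerp weights a = sin((1−f)δ)/sin δ ≈ 0.211, b = sin(fδ)/sin δ ≈ 0.966.
p = a·p₁ + b·p₂ ≈ (0.298, -0.955, -0.011); φ = arcsin(p_z) ≈ -0.65°, λ = atan2(p_y, p_x) ≈ -72.67°.

≈ lat 1°S, lon 73°W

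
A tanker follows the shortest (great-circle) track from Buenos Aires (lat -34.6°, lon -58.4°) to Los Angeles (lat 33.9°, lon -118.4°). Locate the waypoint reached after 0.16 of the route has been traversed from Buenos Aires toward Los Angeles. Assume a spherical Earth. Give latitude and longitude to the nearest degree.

≈ lat -24°, lon -70°

Convert each endpoint to a unit vector on the sphere (x = cos φ cos λ, y = cos φ sin λ, z = sin φ).
The central angle between the endpoints is δ = arccos(p₁·p₂) ≈ 1.546 rad (88.6°).
Interpolate at f = 0.16 with slerp weights a = sin((1−f)δ)/sin δ ≈ 0.963, b = sin(fδ)/sin δ ≈ 0.245.
p = a·p₁ + b·p₂ ≈ (0.319, -0.854, -0.411); φ = arcsin(p_z) ≈ -24.24°, λ = atan2(p_y, p_x) ≈ -69.53°.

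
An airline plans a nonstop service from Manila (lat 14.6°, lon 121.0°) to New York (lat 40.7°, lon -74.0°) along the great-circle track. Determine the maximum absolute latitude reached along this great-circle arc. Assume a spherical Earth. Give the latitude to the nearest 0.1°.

The great circle lies in the plane with unit normal n̂ = (p₁ × p₂)/|p₁ × p₂|.
Here n̂_z ≈ +0.226; the vertex latitude is φ_max = arccos|n̂_z| ≈ 76.9°.

≈ 76.9°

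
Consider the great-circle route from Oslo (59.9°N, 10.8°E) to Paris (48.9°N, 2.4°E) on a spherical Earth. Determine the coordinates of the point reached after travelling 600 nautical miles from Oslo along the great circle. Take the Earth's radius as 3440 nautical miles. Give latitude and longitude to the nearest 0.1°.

≈ (50.8°N, 3.5°E)

Write both endpoints as unit vectors p₁, p₂ with components (cos φ cos λ, cos φ sin λ, sin φ).
The central angle between the endpoints is δ = arccos(p₁·p₂) ≈ 0.210 rad (12.0°). The total great-circle distance is δ·R ≈ 0.210 × 3440 ≈ 721 nmi, so the target fraction is f = 600/721 ≈ 0.832.
Interpolate at f ≈ 0.832 with slerp weights a = sin((1−f)δ)/sin δ ≈ 0.170, b = sin(fδ)/sin δ ≈ 0.834.
p = a·p₁ + b·p₂ ≈ (0.631, 0.039, 0.775); φ = arcsin(p_z) ≈ 50.79°, λ = atan2(p_y, p_x) ≈ 3.53°.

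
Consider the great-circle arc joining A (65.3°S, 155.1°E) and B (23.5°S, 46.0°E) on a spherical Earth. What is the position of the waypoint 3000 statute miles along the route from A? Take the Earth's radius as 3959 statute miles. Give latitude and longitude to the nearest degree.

Write both endpoints as unit vectors p₁, p₂ with components (cos φ cos λ, cos φ sin λ, sin φ).
The central angle between the endpoints is δ = arccos(p₁·p₂) ≈ 1.332 rad (76.3°). The total great-circle distance is δ·R ≈ 1.332 × 3959 ≈ 5272 mi, so the target fraction is f = 3000/5272 ≈ 0.569.
Interpolate at f ≈ 0.569 with slerp weights a = sin((1−f)δ)/sin δ ≈ 0.559, b = sin(fδ)/sin δ ≈ 0.707.
p = a·p₁ + b·p₂ ≈ (0.239, 0.565, -0.790); φ = arcsin(p_z) ≈ -52.16°, λ = atan2(p_y, p_x) ≈ 67.08°.

≈ (52°S, 67°E)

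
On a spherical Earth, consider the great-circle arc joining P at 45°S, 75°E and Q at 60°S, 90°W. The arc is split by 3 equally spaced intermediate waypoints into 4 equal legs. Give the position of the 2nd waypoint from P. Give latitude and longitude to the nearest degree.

≈ 81°S, 45°E

Convert each endpoint to a unit vector on the sphere (x = cos φ cos λ, y = cos φ sin λ, z = sin φ).
The central angle between the endpoints is δ = arccos(p₁·p₂) ≈ 1.297 rad (74.3°).
Interpolate at f = 2/4 with slerp weights a = sin((1−f)δ)/sin δ ≈ 0.627, b = sin(fδ)/sin δ ≈ 0.627.
p = a·p₁ + b·p₂ ≈ (0.115, 0.115, -0.987); φ = arcsin(p_z) ≈ -80.66°, λ = atan2(p_y, p_x) ≈ 45.00°.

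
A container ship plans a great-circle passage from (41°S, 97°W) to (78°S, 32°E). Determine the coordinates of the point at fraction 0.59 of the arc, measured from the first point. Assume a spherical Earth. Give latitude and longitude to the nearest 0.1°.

≈ (73.1°S, 75.5°W)

Convert each endpoint to a unit vector on the sphere (x = cos φ cos λ, y = cos φ sin λ, z = sin φ).
The central angle between the endpoints is δ = arccos(p₁·p₂) ≈ 0.997 rad (57.1°).
Interpolate at f = 0.59 with slerp weights a = sin((1−f)δ)/sin δ ≈ 0.473, b = sin(fδ)/sin δ ≈ 0.661.
p = a·p₁ + b·p₂ ≈ (0.073, -0.282, -0.957); φ = arcsin(p_z) ≈ -73.08°, λ = atan2(p_y, p_x) ≈ -75.48°.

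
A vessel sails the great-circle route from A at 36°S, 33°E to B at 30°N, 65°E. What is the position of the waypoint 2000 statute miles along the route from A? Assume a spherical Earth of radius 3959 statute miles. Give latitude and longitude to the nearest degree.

≈ 10°S, 47°E

From cos δ = sin φ₁ sin φ₂ + cos φ₁ cos φ₂ cos Δλ, the central angle is δ ≈ 1.266 rad (72.5°). The total great-circle distance is δ·R ≈ 1.266 × 3959 ≈ 5011 mi, so the target fraction is f = 2000/5011 ≈ 0.399.
Interpolate at f ≈ 0.399 with slerp weights a = sin((1−f)δ)/sin δ ≈ 0.723, b = sin(fδ)/sin δ ≈ 0.507.
p = a·p₁ + b·p₂ ≈ (0.676, 0.717, -0.171); φ = arcsin(p_z) ≈ -9.85°, λ = atan2(p_y, p_x) ≈ 46.67°.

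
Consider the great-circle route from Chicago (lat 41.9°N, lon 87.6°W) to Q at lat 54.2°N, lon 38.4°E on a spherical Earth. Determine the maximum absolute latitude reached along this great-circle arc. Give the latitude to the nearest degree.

≈ 68°N

The great circle lies in the plane with unit normal n̂ = (p₁ × p₂)/|p₁ × p₂|.
Here n̂_z ≈ +0.368; the vertex latitude is φ_max = arccos|n̂_z| ≈ 68.4°.
Check via Clairaut: cos φ_max = |cos φ₁| · sin C = cos(41.9°)·sin(29.6°) ≈ 0.368, again giving ≈ 68.4°.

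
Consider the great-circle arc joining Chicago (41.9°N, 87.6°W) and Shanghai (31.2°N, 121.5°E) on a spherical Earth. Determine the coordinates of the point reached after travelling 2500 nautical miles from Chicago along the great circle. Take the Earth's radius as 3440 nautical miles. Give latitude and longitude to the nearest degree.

≈ (71°N, 149°W)

Convert each endpoint to a unit vector on the sphere (x = cos φ cos λ, y = cos φ sin λ, z = sin φ).
The central angle between the endpoints is δ = arccos(p₁·p₂) ≈ 1.783 rad (102.1°). The total great-circle distance is δ·R ≈ 1.783 × 3440 ≈ 6133 nmi, so the target fraction is f = 2500/6133 ≈ 0.408.
Interpolate at f ≈ 0.408 with slerp weights a = sin((1−f)δ)/sin δ ≈ 0.890, b = sin(fδ)/sin δ ≈ 0.680.
p = a·p₁ + b·p₂ ≈ (-0.276, -0.166, 0.947); φ = arcsin(p_z) ≈ 71.20°, λ = atan2(p_y, p_x) ≈ -148.91°.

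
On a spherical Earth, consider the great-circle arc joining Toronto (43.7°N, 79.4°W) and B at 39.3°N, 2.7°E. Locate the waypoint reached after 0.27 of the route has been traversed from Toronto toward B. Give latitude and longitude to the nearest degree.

Convert each endpoint to a unit vector on the sphere (x = cos φ cos λ, y = cos φ sin λ, z = sin φ).
The central angle between the endpoints is δ = arccos(p₁·p₂) ≈ 1.030 rad (59.0°).
Interpolate at f = 0.27 with slerp weights a = sin((1−f)δ)/sin δ ≈ 0.797, b = sin(fδ)/sin δ ≈ 0.320.
p = a·p₁ + b·p₂ ≈ (0.354, -0.555, 0.753); φ = arcsin(p_z) ≈ 48.88°, λ = atan2(p_y, p_x) ≈ -57.48°.

≈ 49°N, 57°W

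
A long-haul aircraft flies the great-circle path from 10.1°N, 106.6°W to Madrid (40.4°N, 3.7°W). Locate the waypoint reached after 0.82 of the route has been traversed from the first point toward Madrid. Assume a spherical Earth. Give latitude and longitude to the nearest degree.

Write both endpoints as unit vectors p₁, p₂ with components (cos φ cos λ, cos φ sin λ, sin φ).
The central angle between the endpoints is δ = arccos(p₁·p₂) ≈ 1.625 rad (93.1°).
Interpolate at f = 0.82 with slerp weights a = sin((1−f)δ)/sin δ ≈ 0.289, b = sin(fδ)/sin δ ≈ 0.973.
p = a·p₁ + b·p₂ ≈ (0.658, -0.320, 0.681); φ = arcsin(p_z) ≈ 42.94°, λ = atan2(p_y, p_x) ≈ -25.94°.

≈ 43°N, 26°W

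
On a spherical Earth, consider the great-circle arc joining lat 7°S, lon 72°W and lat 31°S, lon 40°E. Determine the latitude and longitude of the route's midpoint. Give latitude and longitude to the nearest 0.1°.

Convert each endpoint to a unit vector on the sphere (x = cos φ cos λ, y = cos φ sin λ, z = sin φ).
The central angle between the endpoints is δ = arccos(p₁·p₂) ≈ 1.830 rad (104.8°).
Interpolate at f = 1/2 with slerp weights a = sin((1−f)δ)/sin δ ≈ 0.820, b = sin(fδ)/sin δ ≈ 0.820.
p = a·p₁ + b·p₂ ≈ (0.790, -0.322, -0.522); φ = arcsin(p_z) ≈ -31.47°, λ = atan2(p_y, p_x) ≈ -22.19°.

≈ lat 31.5°S, lon 22.2°W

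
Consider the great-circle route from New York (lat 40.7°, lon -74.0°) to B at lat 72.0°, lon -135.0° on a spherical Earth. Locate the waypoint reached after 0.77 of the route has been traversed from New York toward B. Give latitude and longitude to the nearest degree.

Convert each endpoint to a unit vector on the sphere (x = cos φ cos λ, y = cos φ sin λ, z = sin φ).
The central angle between the endpoints is δ = arccos(p₁·p₂) ≈ 0.747 rad (42.8°).
Interpolate at f = 0.77 with slerp weights a = sin((1−f)δ)/sin δ ≈ 0.252, b = sin(fδ)/sin δ ≈ 0.801.
p = a·p₁ + b·p₂ ≈ (-0.122, -0.358, 0.926); φ = arcsin(p_z) ≈ 67.75°, λ = atan2(p_y, p_x) ≈ -108.85°.

≈ lat 68°, lon -109°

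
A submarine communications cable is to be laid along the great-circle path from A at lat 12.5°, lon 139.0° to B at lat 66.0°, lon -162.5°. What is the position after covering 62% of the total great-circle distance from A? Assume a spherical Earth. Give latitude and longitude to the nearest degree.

From cos δ = sin φ₁ sin φ₂ + cos φ₁ cos φ₂ cos Δλ, the central angle is δ ≈ 1.154 rad (66.1°).
Interpolate at f = 0.62 with slerp weights a = sin((1−f)δ)/sin δ ≈ 0.464, b = sin(fδ)/sin δ ≈ 0.717.
p = a·p₁ + b·p₂ ≈ (-0.620, 0.210, 0.756); φ = arcsin(p_z) ≈ 49.09°, λ = atan2(p_y, p_x) ≈ 161.33°.

≈ lat 49°, lon 161°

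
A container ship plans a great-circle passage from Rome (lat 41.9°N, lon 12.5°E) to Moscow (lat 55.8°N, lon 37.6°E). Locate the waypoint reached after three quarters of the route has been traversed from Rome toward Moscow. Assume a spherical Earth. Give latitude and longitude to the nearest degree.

≈ lat 53°N, lon 30°E

Write both endpoints as unit vectors p₁, p₂ with components (cos φ cos λ, cos φ sin λ, sin φ).
The central angle between the endpoints is δ = arccos(p₁·p₂) ≈ 0.373 rad (21.4°).
Interpolate at f = 3/4 with slerp weights a = sin((1−f)δ)/sin δ ≈ 0.256, b = sin(fδ)/sin δ ≈ 0.758.
p = a·p₁ + b·p₂ ≈ (0.523, 0.301, 0.797); φ = arcsin(p_z) ≈ 52.88°, λ = atan2(p_y, p_x) ≈ 29.92°.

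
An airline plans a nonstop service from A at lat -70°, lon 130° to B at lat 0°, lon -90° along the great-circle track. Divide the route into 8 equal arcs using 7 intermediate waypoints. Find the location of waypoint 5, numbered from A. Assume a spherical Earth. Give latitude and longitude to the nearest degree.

Write both endpoints as unit vectors p₁, p₂ with components (cos φ cos λ, cos φ sin λ, sin φ).
The central angle between the endpoints is δ = arccos(p₁·p₂) ≈ 1.836 rad (105.2°).
Interpolate at f = 5/8 with slerp weights a = sin((1−f)δ)/sin δ ≈ 0.658, b = sin(fδ)/sin δ ≈ 0.945.
p = a·p₁ + b·p₂ ≈ (-0.145, -0.772, -0.619); φ = arcsin(p_z) ≈ -38.22°, λ = atan2(p_y, p_x) ≈ -100.62°.

≈ lat -38°, lon -101°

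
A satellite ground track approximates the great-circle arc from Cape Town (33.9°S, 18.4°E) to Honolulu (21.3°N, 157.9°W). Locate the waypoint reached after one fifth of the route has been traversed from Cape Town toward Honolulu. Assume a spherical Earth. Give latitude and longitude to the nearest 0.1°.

≈ 64.9°S, 1.9°W

From cos δ = sin φ₁ sin φ₂ + cos φ₁ cos φ₂ cos Δλ, the central angle is δ ≈ 2.914 rad (167.0°).
Interpolate at f = 1/5 with slerp weights a = sin((1−f)δ)/sin δ ≈ 3.216, b = sin(fδ)/sin δ ≈ 2.444.
p = a·p₁ + b·p₂ ≈ (0.423, -0.014, -0.906); φ = arcsin(p_z) ≈ -64.95°, λ = atan2(p_y, p_x) ≈ -1.91°.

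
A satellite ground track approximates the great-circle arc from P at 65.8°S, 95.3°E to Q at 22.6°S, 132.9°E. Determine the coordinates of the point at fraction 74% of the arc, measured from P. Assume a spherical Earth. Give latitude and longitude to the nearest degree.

≈ 35°S, 128°E

Convert each endpoint to a unit vector on the sphere (x = cos φ cos λ, y = cos φ sin λ, z = sin φ).
The central angle between the endpoints is δ = arccos(p₁·p₂) ≈ 0.863 rad (49.4°).
Interpolate at f = 0.74 with slerp weights a = sin((1−f)δ)/sin δ ≈ 0.293, b = sin(fδ)/sin δ ≈ 0.785.
p = a·p₁ + b·p₂ ≈ (-0.504, 0.650, -0.569); φ = arcsin(p_z) ≈ -34.65°, λ = atan2(p_y, p_x) ≈ 127.79°.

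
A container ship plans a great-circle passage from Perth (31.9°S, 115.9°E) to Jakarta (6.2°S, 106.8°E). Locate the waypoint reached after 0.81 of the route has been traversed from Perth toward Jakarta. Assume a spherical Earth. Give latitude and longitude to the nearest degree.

≈ 11°S, 108°E

From cos δ = sin φ₁ sin φ₂ + cos φ₁ cos φ₂ cos Δλ, the central angle is δ ≈ 0.472 rad (27.1°).
Interpolate at f = 0.81 with slerp weights a = sin((1−f)δ)/sin δ ≈ 0.197, b = sin(fδ)/sin δ ≈ 0.821.
p = a·p₁ + b·p₂ ≈ (-0.309, 0.931, -0.193); φ = arcsin(p_z) ≈ -11.11°, λ = atan2(p_y, p_x) ≈ 108.34°.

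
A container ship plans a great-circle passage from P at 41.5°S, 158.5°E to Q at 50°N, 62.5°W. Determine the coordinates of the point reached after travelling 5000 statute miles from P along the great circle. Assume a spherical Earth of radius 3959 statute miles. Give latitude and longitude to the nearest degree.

≈ 10°N, 145°W

Write both endpoints as unit vectors p₁, p₂ with components (cos φ cos λ, cos φ sin λ, sin φ).
The central angle between the endpoints is δ = arccos(p₁·p₂) ≈ 2.628 rad (150.6°). The total great-circle distance is δ·R ≈ 2.628 × 3959 ≈ 10404 mi, so the target fraction is f = 5000/10404 ≈ 0.481.
Interpolate at f ≈ 0.481 with slerp weights a = sin((1−f)δ)/sin δ ≈ 1.992, b = sin(fδ)/sin δ ≈ 1.939.
p = a·p₁ + b·p₂ ≈ (-0.813, -0.559, 0.166); φ = arcsin(p_z) ≈ 9.53°, λ = atan2(p_y, p_x) ≈ -145.48°.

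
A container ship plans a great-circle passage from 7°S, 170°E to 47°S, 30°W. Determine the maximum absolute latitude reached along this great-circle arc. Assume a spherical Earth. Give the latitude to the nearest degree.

≈ 74°S

The great circle lies in the plane with unit normal n̂ = (p₁ × p₂)/|p₁ × p₂|.
Here n̂_z ≈ +0.277; the vertex latitude is φ_max = arccos|n̂_z| ≈ 73.9°.
Check via Clairaut: cos φ_max = |cos φ₁| · sin C = cos(7.0°)·sin(163.8°) ≈ 0.277, again giving ≈ 73.9°.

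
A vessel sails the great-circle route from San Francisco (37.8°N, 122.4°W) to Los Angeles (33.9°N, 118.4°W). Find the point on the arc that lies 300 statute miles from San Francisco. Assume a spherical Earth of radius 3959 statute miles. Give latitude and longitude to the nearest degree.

≈ 34°N, 119°W

Convert each endpoint to a unit vector on the sphere (x = cos φ cos λ, y = cos φ sin λ, z = sin φ).
The central angle between the endpoints is δ = arccos(p₁·p₂) ≈ 0.088 rad (5.1°). The total great-circle distance is δ·R ≈ 0.088 × 3959 ≈ 350 mi, so the target fraction is f = 300/350 ≈ 0.856.
Interpolate at f ≈ 0.856 with slerp weights a = sin((1−f)δ)/sin δ ≈ 0.144, b = sin(fδ)/sin δ ≈ 0.857.
p = a·p₁ + b·p₂ ≈ (-0.399, -0.721, 0.566); φ = arcsin(p_z) ≈ 34.47°, λ = atan2(p_y, p_x) ≈ -118.95°.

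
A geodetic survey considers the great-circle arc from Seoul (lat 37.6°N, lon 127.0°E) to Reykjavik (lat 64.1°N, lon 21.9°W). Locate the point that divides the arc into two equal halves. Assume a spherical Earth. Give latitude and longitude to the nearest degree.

Convert each endpoint to a unit vector on the sphere (x = cos φ cos λ, y = cos φ sin λ, z = sin φ).
The central angle between the endpoints is δ = arccos(p₁·p₂) ≈ 1.316 rad (75.4°).
Interpolate at f = 1/2 with slerp weights a = sin((1−f)δ)/sin δ ≈ 0.632, b = sin(fδ)/sin δ ≈ 0.632.
p = a·p₁ + b·p₂ ≈ (-0.045, 0.297, 0.954); φ = arcsin(p_z) ≈ 72.53°, λ = atan2(p_y, p_x) ≈ 98.66°.

≈ lat 73°N, lon 99°E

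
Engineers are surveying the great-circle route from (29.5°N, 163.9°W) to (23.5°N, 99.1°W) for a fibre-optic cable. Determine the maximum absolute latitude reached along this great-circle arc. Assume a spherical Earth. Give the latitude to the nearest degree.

≈ 31°N

The great circle lies in the plane with unit normal n̂ = (p₁ × p₂)/|p₁ × p₂|.
Here n̂_z ≈ +0.856; the vertex latitude is φ_max = arccos|n̂_z| ≈ 31.2°.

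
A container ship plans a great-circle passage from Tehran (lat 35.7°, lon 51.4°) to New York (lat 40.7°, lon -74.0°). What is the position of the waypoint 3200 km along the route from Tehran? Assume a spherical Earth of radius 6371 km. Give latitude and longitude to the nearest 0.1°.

Convert each endpoint to a unit vector on the sphere (x = cos φ cos λ, y = cos φ sin λ, z = sin φ).
The central angle between the endpoints is δ = arccos(p₁·p₂) ≈ 1.547 rad (88.6°). The total great-circle distance is δ·R ≈ 1.547 × 6371 ≈ 9855 km, so the target fraction is f = 3200/9855 ≈ 0.325.
Interpolate at f ≈ 0.325 with slerp weights a = sin((1−f)δ)/sin δ ≈ 0.865, b = sin(fδ)/sin δ ≈ 0.482.
p = a·p₁ + b·p₂ ≈ (0.539, 0.198, 0.819); φ = arcsin(p_z) ≈ 54.96°, λ = atan2(p_y, p_x) ≈ 20.18°.

≈ lat 55.0°, lon 20.2°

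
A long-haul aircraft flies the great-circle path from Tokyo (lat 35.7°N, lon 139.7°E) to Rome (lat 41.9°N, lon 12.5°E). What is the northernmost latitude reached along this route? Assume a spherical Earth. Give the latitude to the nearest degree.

The great circle lies in the plane with unit normal n̂ = (p₁ × p₂)/|p₁ × p₂|.
Here n̂_z ≈ -0.482; the vertex latitude is φ_max = arccos|n̂_z| ≈ 61.2°.

≈ 61°N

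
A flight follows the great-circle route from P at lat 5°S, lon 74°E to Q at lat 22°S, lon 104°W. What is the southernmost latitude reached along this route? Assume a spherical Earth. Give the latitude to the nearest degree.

≈ 86°S

The great circle lies in the plane with unit normal n̂ = (p₁ × p₂)/|p₁ × p₂|.
Here n̂_z ≈ -0.071; the vertex latitude is φ_max = arccos|n̂_z| ≈ 85.9°.
Check via Clairaut: cos φ_max = |cos φ₁| · sin C = cos(5.0°)·sin(175.9°) ≈ 0.071, again giving ≈ 85.9°.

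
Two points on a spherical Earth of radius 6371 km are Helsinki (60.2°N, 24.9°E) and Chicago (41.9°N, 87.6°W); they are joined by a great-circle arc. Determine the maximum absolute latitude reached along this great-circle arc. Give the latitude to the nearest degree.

≈ 68°N

The great circle lies in the plane with unit normal n̂ = (p₁ × p₂)/|p₁ × p₂|.
Here n̂_z ≈ -0.380; the vertex latitude is φ_max = arccos|n̂_z| ≈ 67.7°.
Check via Clairaut: cos φ_max = |cos φ₁| · sin C = cos(60.2°)·sin(49.9°) ≈ 0.380, again giving ≈ 67.7°.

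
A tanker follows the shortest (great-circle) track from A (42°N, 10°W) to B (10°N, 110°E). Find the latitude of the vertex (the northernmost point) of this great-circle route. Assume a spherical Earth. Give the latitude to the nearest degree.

≈ 49°N

The great circle lies in the plane with unit normal n̂ = (p₁ × p₂)/|p₁ × p₂|.
Here n̂_z ≈ +0.655; the vertex latitude is φ_max = arccos|n̂_z| ≈ 49.1°.
Check via Clairaut: cos φ_max = |cos φ₁| · sin C = cos(42.0°)·sin(61.7°) ≈ 0.655, again giving ≈ 49.1°.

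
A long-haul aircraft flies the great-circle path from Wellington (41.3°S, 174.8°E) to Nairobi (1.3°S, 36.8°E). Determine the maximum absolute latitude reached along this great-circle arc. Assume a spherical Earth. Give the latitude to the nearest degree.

≈ 53°S

The great circle lies in the plane with unit normal n̂ = (p₁ × p₂)/|p₁ × p₂|.
Here n̂_z ≈ -0.599; the vertex latitude is φ_max = arccos|n̂_z| ≈ 53.2°.
Check via Clairaut: cos φ_max = |cos φ₁| · sin C = cos(41.3°)·sin(127.2°) ≈ 0.599, again giving ≈ 53.2°.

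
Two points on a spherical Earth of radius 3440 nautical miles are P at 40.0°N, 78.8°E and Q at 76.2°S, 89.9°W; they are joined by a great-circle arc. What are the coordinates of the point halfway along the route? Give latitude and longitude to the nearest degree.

≈ 32°S, 74°E

Convert each endpoint to a unit vector on the sphere (x = cos φ cos λ, y = cos φ sin λ, z = sin φ).
The central angle between the endpoints is δ = arccos(p₁·p₂) ≈ 2.504 rad (143.5°).
Interpolate at f = 1/2 with slerp weights a = sin((1−f)δ)/sin δ ≈ 1.595, b = sin(fδ)/sin δ ≈ 1.595.
p = a·p₁ + b·p₂ ≈ (0.238, 0.818, -0.524); φ = arcsin(p_z) ≈ -31.58°, λ = atan2(p_y, p_x) ≈ 73.78°.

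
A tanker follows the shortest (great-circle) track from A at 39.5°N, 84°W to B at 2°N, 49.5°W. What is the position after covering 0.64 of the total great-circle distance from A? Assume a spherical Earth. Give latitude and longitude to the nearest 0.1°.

From cos δ = sin φ₁ sin φ₂ + cos φ₁ cos φ₂ cos Δλ, the central angle is δ ≈ 0.853 rad (48.9°).
Interpolate at f = 0.64 with slerp weights a = sin((1−f)δ)/sin δ ≈ 0.401, b = sin(fδ)/sin δ ≈ 0.689.
p = a·p₁ + b·p₂ ≈ (0.480, -0.832, 0.279); φ = arcsin(p_z) ≈ 16.22°, λ = atan2(p_y, p_x) ≈ -60.02°.

≈ 16.2°N, 60.0°W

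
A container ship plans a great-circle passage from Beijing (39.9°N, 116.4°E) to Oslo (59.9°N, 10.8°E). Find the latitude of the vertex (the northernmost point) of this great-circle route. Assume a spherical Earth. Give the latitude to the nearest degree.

The great circle lies in the plane with unit normal n̂ = (p₁ × p₂)/|p₁ × p₂|.
Here n̂_z ≈ -0.415; the vertex latitude is φ_max = arccos|n̂_z| ≈ 65.5°.
Check via Clairaut: cos φ_max = |cos φ₁| · sin C = cos(39.9°)·sin(32.8°) ≈ 0.415, again giving ≈ 65.5°.

≈ 65°N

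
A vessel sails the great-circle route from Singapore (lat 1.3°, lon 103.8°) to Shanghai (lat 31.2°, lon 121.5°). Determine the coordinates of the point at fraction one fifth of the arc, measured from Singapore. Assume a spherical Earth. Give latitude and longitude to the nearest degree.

≈ lat 7°, lon 107°

Write both endpoints as unit vectors p₁, p₂ with components (cos φ cos λ, cos φ sin λ, sin φ).
The central angle between the endpoints is δ = arccos(p₁·p₂) ≈ 0.598 rad (34.3°).
Interpolate at f = 1/5 with slerp weights a = sin((1−f)δ)/sin δ ≈ 0.818, b = sin(fδ)/sin δ ≈ 0.212.
p = a·p₁ + b·p₂ ≈ (-0.290, 0.948, 0.128); φ = arcsin(p_z) ≈ 7.37°, λ = atan2(p_y, p_x) ≈ 106.99°.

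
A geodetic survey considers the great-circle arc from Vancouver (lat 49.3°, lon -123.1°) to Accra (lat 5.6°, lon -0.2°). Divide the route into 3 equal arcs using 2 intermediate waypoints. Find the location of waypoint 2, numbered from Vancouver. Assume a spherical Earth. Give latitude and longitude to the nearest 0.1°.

≈ lat 33.6°, lon -23.5°

Write both endpoints as unit vectors p₁, p₂ with components (cos φ cos λ, cos φ sin λ, sin φ).
The central angle between the endpoints is δ = arccos(p₁·p₂) ≈ 1.853 rad (106.2°).
Interpolate at f = 2/3 with slerp weights a = sin((1−f)δ)/sin δ ≈ 0.603, b = sin(fδ)/sin δ ≈ 0.983.
p = a·p₁ + b·p₂ ≈ (0.764, -0.333, 0.553); φ = arcsin(p_z) ≈ 33.58°, λ = atan2(p_y, p_x) ≈ -23.55°.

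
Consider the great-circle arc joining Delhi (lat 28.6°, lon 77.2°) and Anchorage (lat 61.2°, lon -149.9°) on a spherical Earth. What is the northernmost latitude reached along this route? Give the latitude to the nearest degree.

The great circle lies in the plane with unit normal n̂ = (p₁ × p₂)/|p₁ × p₂|.
Here n̂_z ≈ +0.313; the vertex latitude is φ_max = arccos|n̂_z| ≈ 71.8°.
Check via Clairaut: cos φ_max = |cos φ₁| · sin C = cos(28.6°)·sin(20.9°) ≈ 0.313, again giving ≈ 71.8°.

≈ 72°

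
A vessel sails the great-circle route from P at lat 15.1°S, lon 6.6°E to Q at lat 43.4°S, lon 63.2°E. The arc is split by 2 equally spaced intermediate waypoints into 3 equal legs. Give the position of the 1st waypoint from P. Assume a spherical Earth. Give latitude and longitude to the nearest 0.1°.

≈ lat 27.1°S, lon 21.8°E

Write both endpoints as unit vectors p₁, p₂ with components (cos φ cos λ, cos φ sin λ, sin φ).
The central angle between the endpoints is δ = arccos(p₁·p₂) ≈ 0.970 rad (55.6°).
Interpolate at f = 1/3 with slerp weights a = sin((1−f)δ)/sin δ ≈ 0.730, b = sin(fδ)/sin δ ≈ 0.385.
p = a·p₁ + b·p₂ ≈ (0.827, 0.331, -0.455); φ = arcsin(p_z) ≈ -27.06°, λ = atan2(p_y, p_x) ≈ 21.81°.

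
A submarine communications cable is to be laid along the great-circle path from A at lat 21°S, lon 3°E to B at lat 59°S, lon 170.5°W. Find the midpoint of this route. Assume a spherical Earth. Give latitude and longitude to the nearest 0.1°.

The haversine formula gives a central angle δ ≈ 1.742 rad (99.8°) between the endpoints.
Interpolate at f = 1/2 with slerp weights a = sin((1−f)δ)/sin δ ≈ 0.776, b = sin(fδ)/sin δ ≈ 0.776.
p = a·p₁ + b·p₂ ≈ (0.329, -0.028, -0.944); φ = arcsin(p_z) ≈ -70.69°, λ = atan2(p_y, p_x) ≈ -4.87°.

≈ lat 70.7°S, lon 4.9°W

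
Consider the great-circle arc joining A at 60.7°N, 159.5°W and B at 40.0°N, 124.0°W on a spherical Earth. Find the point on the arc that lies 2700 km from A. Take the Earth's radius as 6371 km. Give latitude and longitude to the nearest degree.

From cos δ = sin φ₁ sin φ₂ + cos φ₁ cos φ₂ cos Δλ, the central angle is δ ≈ 0.524 rad (30.0°). The total great-circle distance is δ·R ≈ 0.524 × 6371 ≈ 3339 km, so the target fraction is f = 2700/3339 ≈ 0.809.
Interpolate at f ≈ 0.809 with slerp weights a = sin((1−f)δ)/sin δ ≈ 0.200, b = sin(fδ)/sin δ ≈ 0.822.
p = a·p₁ + b·p₂ ≈ (-0.444, -0.556, 0.703); φ = arcsin(p_z) ≈ 44.65°, λ = atan2(p_y, p_x) ≈ -128.59°.

≈ 45°N, 129°W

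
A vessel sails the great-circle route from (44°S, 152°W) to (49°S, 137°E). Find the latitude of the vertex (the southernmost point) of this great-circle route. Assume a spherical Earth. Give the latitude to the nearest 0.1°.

≈ 52.6°S

The great circle lies in the plane with unit normal n̂ = (p₁ × p₂)/|p₁ × p₂|.
Here n̂_z ≈ -0.607; the vertex latitude is φ_max = arccos|n̂_z| ≈ 52.6°.
Check via Clairaut: cos φ_max = |cos φ₁| · sin C = cos(44.0°)·sin(122.5°) ≈ 0.607, again giving ≈ 52.6°.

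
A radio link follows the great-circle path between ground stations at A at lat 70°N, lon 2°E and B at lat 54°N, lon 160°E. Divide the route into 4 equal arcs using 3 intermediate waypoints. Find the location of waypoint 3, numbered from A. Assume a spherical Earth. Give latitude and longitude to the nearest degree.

≈ lat 67°N, lon 154°E

Write both endpoints as unit vectors p₁, p₂ with components (cos φ cos λ, cos φ sin λ, sin φ).
The central angle between the endpoints is δ = arccos(p₁·p₂) ≈ 0.960 rad (55.0°).
Interpolate at f = 3/4 with slerp weights a = sin((1−f)δ)/sin δ ≈ 0.290, b = sin(fδ)/sin δ ≈ 0.805.
p = a·p₁ + b·p₂ ≈ (-0.345, 0.165, 0.924); φ = arcsin(p_z) ≈ 67.49°, λ = atan2(p_y, p_x) ≈ 154.43°.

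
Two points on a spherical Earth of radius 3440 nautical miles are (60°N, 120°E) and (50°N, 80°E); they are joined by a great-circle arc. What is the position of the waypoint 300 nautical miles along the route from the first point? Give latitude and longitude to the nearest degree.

Write both endpoints as unit vectors p₁, p₂ with components (cos φ cos λ, cos φ sin λ, sin φ).
The central angle between the endpoints is δ = arccos(p₁·p₂) ≈ 0.428 rad (24.5°). The total great-circle distance is δ·R ≈ 0.428 × 3440 ≈ 1474 nmi, so the target fraction is f = 300/1474 ≈ 0.204.
Interpolate at f ≈ 0.204 with slerp weights a = sin((1−f)δ)/sin δ ≈ 0.805, b = sin(fδ)/sin δ ≈ 0.210.
p = a·p₁ + b·p₂ ≈ (-0.178, 0.482, 0.858); φ = arcsin(p_z) ≈ 59.11°, λ = atan2(p_y, p_x) ≈ 110.29°.

≈ (59°N, 110°E)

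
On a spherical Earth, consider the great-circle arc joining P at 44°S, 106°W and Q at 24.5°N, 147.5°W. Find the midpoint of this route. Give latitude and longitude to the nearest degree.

Write both endpoints as unit vectors p₁, p₂ with components (cos φ cos λ, cos φ sin λ, sin φ).
The central angle between the endpoints is δ = arccos(p₁·p₂) ≈ 1.367 rad (78.3°).
Interpolate at f = 1/2 with slerp weights a = sin((1−f)δ)/sin δ ≈ 0.645, b = sin(fδ)/sin δ ≈ 0.645.
p = a·p₁ + b·p₂ ≈ (-0.623, -0.761, -0.181); φ = arcsin(p_z) ≈ -10.40°, λ = atan2(p_y, p_x) ≈ -129.29°.

≈ 10°S, 129°W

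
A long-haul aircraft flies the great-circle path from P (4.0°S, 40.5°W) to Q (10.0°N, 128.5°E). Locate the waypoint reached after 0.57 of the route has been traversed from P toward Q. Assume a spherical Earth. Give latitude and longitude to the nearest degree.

Convert each endpoint to a unit vector on the sphere (x = cos φ cos λ, y = cos φ sin λ, z = sin φ).
The central angle between the endpoints is δ = arccos(p₁·p₂) ≈ 2.924 rad (167.5°).
Interpolate at f = 0.57 with slerp weights a = sin((1−f)δ)/sin δ ≈ 4.411, b = sin(fδ)/sin δ ≈ 4.616.
p = a·p₁ + b·p₂ ≈ (0.516, 0.700, 0.494); φ = arcsin(p_z) ≈ 29.59°, λ = atan2(p_y, p_x) ≈ 53.56°.

≈ (30°N, 54°E)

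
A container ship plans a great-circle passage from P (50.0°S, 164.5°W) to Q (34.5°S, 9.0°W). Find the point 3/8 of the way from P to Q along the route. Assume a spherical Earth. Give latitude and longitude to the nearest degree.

≈ (77°S, 105°W)

Convert each endpoint to a unit vector on the sphere (x = cos φ cos λ, y = cos φ sin λ, z = sin φ).
The central angle between the endpoints is δ = arccos(p₁·p₂) ≈ 1.619 rad (92.8°).
Interpolate at f = 3/8 with slerp weights a = sin((1−f)δ)/sin δ ≈ 0.849, b = sin(fδ)/sin δ ≈ 0.571.
p = a·p₁ + b·p₂ ≈ (-0.061, -0.219, -0.974); φ = arcsin(p_z) ≈ -76.84°, λ = atan2(p_y, p_x) ≈ -105.50°.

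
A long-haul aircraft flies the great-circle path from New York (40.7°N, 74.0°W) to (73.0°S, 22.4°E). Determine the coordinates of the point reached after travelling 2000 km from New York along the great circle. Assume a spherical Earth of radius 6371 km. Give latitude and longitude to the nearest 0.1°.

Write both endpoints as unit vectors p₁, p₂ with components (cos φ cos λ, cos φ sin λ, sin φ).
The central angle between the endpoints is δ = arccos(p₁·p₂) ≈ 2.276 rad (130.4°). The total great-circle distance is δ·R ≈ 2.276 × 6371 ≈ 14501 km, so the target fraction is f = 2000/14501 ≈ 0.138.
Interpolate at f ≈ 0.138 with slerp weights a = sin((1−f)δ)/sin δ ≈ 1.214, b = sin(fδ)/sin δ ≈ 0.406.
p = a·p₁ + b·p₂ ≈ (0.363, -0.840, 0.404); φ = arcsin(p_z) ≈ 23.82°, λ = atan2(p_y, p_x) ≈ -66.60°.

≈ (23.8°N, 66.6°W)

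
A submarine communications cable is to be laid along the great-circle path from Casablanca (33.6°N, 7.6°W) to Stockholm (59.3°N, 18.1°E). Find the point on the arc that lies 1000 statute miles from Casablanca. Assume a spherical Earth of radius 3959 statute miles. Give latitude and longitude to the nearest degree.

The haversine formula gives a central angle δ ≈ 0.537 rad (30.8°) between the endpoints. The total great-circle distance is δ·R ≈ 0.537 × 3959 ≈ 2128 mi, so the target fraction is f = 1000/2128 ≈ 0.470.
Interpolate at f ≈ 0.470 with slerp weights a = sin((1−f)δ)/sin δ ≈ 0.549, b = sin(fδ)/sin δ ≈ 0.488.
p = a·p₁ + b·p₂ ≈ (0.690, 0.017, 0.724); φ = arcsin(p_z) ≈ 46.35°, λ = atan2(p_y, p_x) ≈ 1.41°.

≈ 46°N, 1°E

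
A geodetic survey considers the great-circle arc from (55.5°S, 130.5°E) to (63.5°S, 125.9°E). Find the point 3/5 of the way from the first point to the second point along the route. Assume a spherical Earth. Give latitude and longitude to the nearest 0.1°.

≈ (60.3°S, 128.0°E)

Write both endpoints as unit vectors p₁, p₂ with components (cos φ cos λ, cos φ sin λ, sin φ).
The central angle between the endpoints is δ = arccos(p₁·p₂) ≈ 0.145 rad (8.3°).
Interpolate at f = 3/5 with slerp weights a = sin((1−f)δ)/sin δ ≈ 0.401, b = sin(fδ)/sin δ ≈ 0.601.
p = a·p₁ + b·p₂ ≈ (-0.305, 0.390, -0.869); φ = arcsin(p_z) ≈ -60.32°, λ = atan2(p_y, p_x) ≈ 128.01°.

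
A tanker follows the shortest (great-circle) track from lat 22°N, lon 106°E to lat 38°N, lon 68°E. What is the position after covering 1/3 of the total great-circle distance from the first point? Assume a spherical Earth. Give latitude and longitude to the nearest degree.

≈ lat 29°N, lon 95°E

Write both endpoints as unit vectors p₁, p₂ with components (cos φ cos λ, cos φ sin λ, sin φ).
The central angle between the endpoints is δ = arccos(p₁·p₂) ≈ 0.633 rad (36.3°).
Interpolate at f = 1/3 with slerp weights a = sin((1−f)δ)/sin δ ≈ 0.692, b = sin(fδ)/sin δ ≈ 0.354.
p = a·p₁ + b·p₂ ≈ (-0.072, 0.876, 0.477); φ = arcsin(p_z) ≈ 28.51°, λ = atan2(p_y, p_x) ≈ 94.73°.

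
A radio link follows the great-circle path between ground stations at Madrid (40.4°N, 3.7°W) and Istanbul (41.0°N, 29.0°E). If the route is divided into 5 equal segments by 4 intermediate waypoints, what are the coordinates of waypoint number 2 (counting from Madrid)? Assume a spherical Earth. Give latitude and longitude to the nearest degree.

≈ (42°N, 9°E)

Convert each endpoint to a unit vector on the sphere (x = cos φ cos λ, y = cos φ sin λ, z = sin φ).
The central angle between the endpoints is δ = arccos(p₁·p₂) ≈ 0.430 rad (24.7°).
Interpolate at f = 2/5 with slerp weights a = sin((1−f)δ)/sin δ ≈ 0.612, b = sin(fδ)/sin δ ≈ 0.411.
p = a·p₁ + b·p₂ ≈ (0.736, 0.120, 0.666); φ = arcsin(p_z) ≈ 41.76°, λ = atan2(p_y, p_x) ≈ 9.27°.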